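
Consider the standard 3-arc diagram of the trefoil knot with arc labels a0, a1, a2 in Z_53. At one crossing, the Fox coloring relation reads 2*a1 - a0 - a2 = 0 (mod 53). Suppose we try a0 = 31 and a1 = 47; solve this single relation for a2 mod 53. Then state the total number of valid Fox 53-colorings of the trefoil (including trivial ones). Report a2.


Step 1: Apply the given crossing relation 2*a1 - a0 - a2 = 0 (mod 53).
  a2 = 2*a1 - a0 mod 53
  a2 = 2*47 - 31 mod 53
  a2 = 94 - 31 mod 53
  a2 = 63 mod 53 = 10
Step 2: The trefoil has determinant 3.
  Number of Fox p-colorings (p prime) is p^2 if p = 3, else p.
  Since 53 does not divide 3, only trivial (constant) colorings exist.
  (So the trial a0 = 31, a1 = 47 with a0 != a1 does NOT extend to a valid coloring of the whole trefoil: the other two crossing relations require 3*(a1 - a0) = 0 (mod 53), which fails.)
  Total colorings = 53
Step 3: a2 = 10, total Fox 53-colorings = 53

10


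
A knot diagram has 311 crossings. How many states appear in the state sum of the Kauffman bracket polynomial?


Each crossing contributes 2 choices (A-smoothing or B-smoothing).
Total states = 2^311 = 4171849679533027504677776769862406473833407270227837441302815640277772901915313574263597826048

4171849679533027504677776769862406473833407270227837441302815640277772901915313574263597826048


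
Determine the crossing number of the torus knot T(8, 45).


For a torus knot T(p, q) with gcd(p,q)=1,
the crossing number is min(p*(q-1), q*(p-1)).
p*(q-1) = 8*44 = 352
q*(p-1) = 45*7 = 315
min(352, 315) = 315

315


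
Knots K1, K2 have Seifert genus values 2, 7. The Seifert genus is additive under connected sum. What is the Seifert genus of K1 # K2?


The Seifert genus is additive under connected sum.
Seifert genus(K1 # K2) = (2) + (7)
= 9

9


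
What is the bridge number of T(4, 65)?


The bridge number of T(p,q) is min(p,q).
min(4, 65) = 4

4


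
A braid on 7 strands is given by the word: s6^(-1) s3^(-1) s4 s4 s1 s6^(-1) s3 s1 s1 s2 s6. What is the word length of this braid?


The word length counts the number of generators (including inverses).
Listing each generator: s6^(-1), s3^(-1), s4, s4, s1, s6^(-1), s3, s1, s1, s2, s6
There are 11 generators in this braid word.

11


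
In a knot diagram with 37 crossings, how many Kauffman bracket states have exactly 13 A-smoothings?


We choose which 13 of 37 crossings get A-smoothings.
C(37, 13) = 37! / (13! * 24!)
= 3562467300

3562467300


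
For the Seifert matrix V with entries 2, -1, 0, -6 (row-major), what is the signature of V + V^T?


Step 1: V + V^T = [[4, -1], [-1, -12]]
Step 2: trace = -8, det = -49
Step 3: Discriminant = (-8)^2 - 4*(-49) = 260
Step 4: Eigenvalues: 4.06226, -12.0623
Step 5: Signature = (# positive eigenvalues) - (# negative eigenvalues) = 0

0


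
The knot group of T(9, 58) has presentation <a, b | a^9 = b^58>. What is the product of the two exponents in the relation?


The relation is a^9 = b^58.
Product of exponents = 9 * 58
= 522

522


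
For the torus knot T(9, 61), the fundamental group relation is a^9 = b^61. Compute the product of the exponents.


The relation is a^9 = b^61.
Product of exponents = 9 * 61
= 549

549


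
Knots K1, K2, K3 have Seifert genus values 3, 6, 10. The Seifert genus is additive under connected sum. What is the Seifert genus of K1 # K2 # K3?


The Seifert genus is additive under connected sum.
Seifert genus(K1 # K2 # K3) = (3) + (6) + (10)
= 19

19


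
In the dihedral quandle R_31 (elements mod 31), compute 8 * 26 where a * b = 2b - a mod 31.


8 * 26 = 2*26 - 8 mod 31
= 52 - 8 mod 31
= 44 mod 31 = 13

13


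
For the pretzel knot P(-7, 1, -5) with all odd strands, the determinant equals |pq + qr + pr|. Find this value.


Step 1: Compute pq + qr + pr.
pq = (-7)*1 = -7
qr = 1*(-5) = -5
pr = (-7)*(-5) = 35
pq + qr + pr = -7 + (-5) + 35 = 23
Step 2: Take absolute value.
det(P(-7,1,-5)) = |23| = 23

23


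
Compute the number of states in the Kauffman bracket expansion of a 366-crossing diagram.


Each crossing contributes 2 choices (A-smoothing or B-smoothing).
Total states = 2^366 = 150306725297525326584926758194517569752043683130132471725266622178061377607334940381676735896625196994043838464

150306725297525326584926758194517569752043683130132471725266622178061377607334940381676735896625196994043838464


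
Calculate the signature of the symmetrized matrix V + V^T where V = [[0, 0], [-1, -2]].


Step 1: V + V^T = [[0, -1], [-1, -4]]
Step 2: trace = -4, det = -1
Step 3: Discriminant = (-4)^2 - 4*(-1) = 20
Step 4: Eigenvalues: 0.236068, -4.23607
Step 5: Signature = (# positive eigenvalues) - (# negative eigenvalues) = 0

0


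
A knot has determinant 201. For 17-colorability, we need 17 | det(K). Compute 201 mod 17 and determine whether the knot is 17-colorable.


Step 1: A knot is p-colorable if and only if p divides its determinant.
Step 2: Compute 201 mod 17.
201 = 11 * 17 + 14
Step 3: 201 mod 17 = 14
Step 4: The knot is 17-colorable: no

14


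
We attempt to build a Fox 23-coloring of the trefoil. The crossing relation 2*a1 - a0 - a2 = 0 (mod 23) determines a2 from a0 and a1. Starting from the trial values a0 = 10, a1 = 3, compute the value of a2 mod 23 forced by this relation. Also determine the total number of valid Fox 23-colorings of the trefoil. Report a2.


Step 1: Apply the given crossing relation 2*a1 - a0 - a2 = 0 (mod 23).
  a2 = 2*a1 - a0 mod 23
  a2 = 2*3 - 10 mod 23
  a2 = 6 - 10 mod 23
  a2 = -4 mod 23 = 19
Step 2: The trefoil has determinant 3.
  Number of Fox p-colorings (p prime) is p^2 if p = 3, else p.
  Since 23 does not divide 3, only trivial (constant) colorings exist.
  (So the trial a0 = 10, a1 = 3 with a0 != a1 does NOT extend to a valid coloring of the whole trefoil: the other two crossing relations require 3*(a1 - a0) = 0 (mod 23), which fails.)
  Total colorings = 23
Step 3: a2 = 19, total Fox 23-colorings = 23

19


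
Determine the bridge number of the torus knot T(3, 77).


The bridge number of T(p,q) is min(p,q).
min(3, 77) = 3

3


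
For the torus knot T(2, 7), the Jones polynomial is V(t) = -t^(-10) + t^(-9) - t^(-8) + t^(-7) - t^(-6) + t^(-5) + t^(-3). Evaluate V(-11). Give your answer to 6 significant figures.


Substituting t = -11 into V(t) = -t^(-10) + t^(-9) - t^(-8) + t^(-7) - t^(-6) + t^(-5) + t^(-3):
  (-)t^(-10) = -3.85543e-11
  (+)t^(-9) = -4.24098e-10
  (-)t^(-8) = -4.66507e-09
  (+)t^(-7) = -5.13158e-08
  (-)t^(-6) = -5.64474e-07
  (+)t^(-5) = -6.20921e-06
  (+)t^(-3) = -0.000751315
Sum = (-3.85543e-11) + (-4.24098e-10) + (-4.66507e-09) + (-5.13158e-08) + (-5.64474e-07) + (-6.20921e-06) + (-0.000751315)
= -0.0007581449316
Rounded to 6 significant figures: -0.000758145

-0.000758145


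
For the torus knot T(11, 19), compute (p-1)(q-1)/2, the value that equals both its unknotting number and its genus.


For a torus knot T(p,q), both the unknotting number and genus equal (p-1)(q-1)/2.
= (11-1)(19-1)/2
= 10*18/2
= 180/2 = 90

90


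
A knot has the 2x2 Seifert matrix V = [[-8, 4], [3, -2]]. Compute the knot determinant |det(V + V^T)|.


Step 1: Form V + V^T where V = [[-8, 4], [3, -2]]
  V^T = [[-8, 3], [4, -2]]
  V + V^T = [[-16, 7], [7, -4]]
Step 2: det(V + V^T) = (-16)*(-4) - 7*7
  = 64 - 49 = 15
Step 3: Knot determinant = |det(V + V^T)| = |15| = 15

15


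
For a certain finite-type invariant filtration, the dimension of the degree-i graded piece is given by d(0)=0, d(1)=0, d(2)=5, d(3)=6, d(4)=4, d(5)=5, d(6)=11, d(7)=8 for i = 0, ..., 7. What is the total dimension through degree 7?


Total dimension = d(0) + d(1) + ... + d(7)
= 0 + 0 + 5 + 6 + 4 + 5 + 11 + 8
= 39

39


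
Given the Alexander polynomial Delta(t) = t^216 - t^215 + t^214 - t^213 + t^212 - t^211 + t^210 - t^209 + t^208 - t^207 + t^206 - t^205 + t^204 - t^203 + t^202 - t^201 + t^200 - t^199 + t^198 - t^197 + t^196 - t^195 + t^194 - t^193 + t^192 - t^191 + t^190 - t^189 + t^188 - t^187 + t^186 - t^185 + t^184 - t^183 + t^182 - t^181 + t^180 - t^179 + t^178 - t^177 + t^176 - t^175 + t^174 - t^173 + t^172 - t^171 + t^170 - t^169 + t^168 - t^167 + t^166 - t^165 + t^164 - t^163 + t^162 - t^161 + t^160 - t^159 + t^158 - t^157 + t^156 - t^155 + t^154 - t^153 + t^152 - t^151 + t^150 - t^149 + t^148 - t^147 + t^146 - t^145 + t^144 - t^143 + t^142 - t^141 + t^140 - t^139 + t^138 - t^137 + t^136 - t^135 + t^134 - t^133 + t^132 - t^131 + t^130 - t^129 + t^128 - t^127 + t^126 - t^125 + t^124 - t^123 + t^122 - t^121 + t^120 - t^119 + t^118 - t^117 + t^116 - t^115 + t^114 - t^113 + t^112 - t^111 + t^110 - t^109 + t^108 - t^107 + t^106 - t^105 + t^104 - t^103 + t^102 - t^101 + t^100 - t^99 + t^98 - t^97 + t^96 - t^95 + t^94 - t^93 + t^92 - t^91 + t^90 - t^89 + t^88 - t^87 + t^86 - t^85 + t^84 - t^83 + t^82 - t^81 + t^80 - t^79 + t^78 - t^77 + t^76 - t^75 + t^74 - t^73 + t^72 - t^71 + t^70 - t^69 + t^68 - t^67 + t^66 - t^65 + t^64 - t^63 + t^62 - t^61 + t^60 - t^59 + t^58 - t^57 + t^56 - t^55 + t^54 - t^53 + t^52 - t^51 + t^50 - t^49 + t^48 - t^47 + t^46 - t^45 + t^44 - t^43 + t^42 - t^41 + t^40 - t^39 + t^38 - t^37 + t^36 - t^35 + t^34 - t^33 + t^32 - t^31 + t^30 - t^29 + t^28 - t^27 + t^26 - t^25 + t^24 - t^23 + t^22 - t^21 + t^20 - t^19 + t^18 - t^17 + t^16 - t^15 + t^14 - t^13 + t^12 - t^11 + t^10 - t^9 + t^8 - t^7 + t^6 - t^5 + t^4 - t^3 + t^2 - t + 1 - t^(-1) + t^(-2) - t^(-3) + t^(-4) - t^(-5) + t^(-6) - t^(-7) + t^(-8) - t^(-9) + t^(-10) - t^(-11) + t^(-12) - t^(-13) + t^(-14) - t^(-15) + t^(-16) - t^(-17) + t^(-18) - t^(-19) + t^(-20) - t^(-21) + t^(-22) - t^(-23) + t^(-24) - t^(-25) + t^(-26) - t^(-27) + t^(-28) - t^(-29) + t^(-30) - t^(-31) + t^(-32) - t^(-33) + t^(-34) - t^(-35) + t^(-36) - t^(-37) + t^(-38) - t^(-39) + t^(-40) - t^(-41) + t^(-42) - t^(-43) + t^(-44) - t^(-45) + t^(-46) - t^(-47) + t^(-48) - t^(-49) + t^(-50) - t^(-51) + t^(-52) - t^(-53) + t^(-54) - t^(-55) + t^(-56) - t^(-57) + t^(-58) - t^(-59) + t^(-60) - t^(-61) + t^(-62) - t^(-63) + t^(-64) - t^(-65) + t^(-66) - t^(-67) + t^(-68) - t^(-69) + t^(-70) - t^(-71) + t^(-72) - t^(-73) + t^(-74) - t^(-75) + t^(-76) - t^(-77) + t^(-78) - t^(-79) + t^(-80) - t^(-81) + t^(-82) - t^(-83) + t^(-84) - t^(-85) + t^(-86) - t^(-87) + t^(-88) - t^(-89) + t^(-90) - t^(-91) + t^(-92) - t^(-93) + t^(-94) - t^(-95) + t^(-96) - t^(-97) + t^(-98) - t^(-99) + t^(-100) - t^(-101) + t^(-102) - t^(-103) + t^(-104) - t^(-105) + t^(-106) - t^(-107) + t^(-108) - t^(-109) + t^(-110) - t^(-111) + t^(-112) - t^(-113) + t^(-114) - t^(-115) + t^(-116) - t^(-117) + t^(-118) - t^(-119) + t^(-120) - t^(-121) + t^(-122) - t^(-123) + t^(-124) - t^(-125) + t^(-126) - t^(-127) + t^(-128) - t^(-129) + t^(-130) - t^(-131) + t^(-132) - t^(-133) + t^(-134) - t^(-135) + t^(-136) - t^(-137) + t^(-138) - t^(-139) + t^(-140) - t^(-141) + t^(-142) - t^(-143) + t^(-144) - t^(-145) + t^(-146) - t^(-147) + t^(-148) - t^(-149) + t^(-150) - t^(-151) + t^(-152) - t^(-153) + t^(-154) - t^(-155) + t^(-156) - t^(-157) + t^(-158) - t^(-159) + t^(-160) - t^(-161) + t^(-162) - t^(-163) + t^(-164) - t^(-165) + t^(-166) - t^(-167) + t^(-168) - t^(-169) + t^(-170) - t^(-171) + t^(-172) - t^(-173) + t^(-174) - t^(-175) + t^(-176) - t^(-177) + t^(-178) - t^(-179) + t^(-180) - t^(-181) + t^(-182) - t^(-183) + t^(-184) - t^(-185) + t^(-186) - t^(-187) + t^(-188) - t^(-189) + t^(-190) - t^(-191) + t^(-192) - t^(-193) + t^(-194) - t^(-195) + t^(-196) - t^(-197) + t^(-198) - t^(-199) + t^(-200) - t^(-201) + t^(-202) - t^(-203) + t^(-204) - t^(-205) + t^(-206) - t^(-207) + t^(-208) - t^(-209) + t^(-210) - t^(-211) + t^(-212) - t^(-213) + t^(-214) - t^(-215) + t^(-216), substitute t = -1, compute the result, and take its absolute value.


Step 1: The polynomial has 433 terms with alternating signs, exponents from 216 down to -216.
Step 2: Substitute t = -1. The i-th term has coefficient (-1)^i and exponent (m-i),
  so its value is (-1)^i * (-1)^(m-i) = (-1)^m = 1 for every i.
Step 3: All 433 terms equal 1, so Delta(-1) = 433 * (1) = 433
Step 4: |Delta(-1)| = 433

433


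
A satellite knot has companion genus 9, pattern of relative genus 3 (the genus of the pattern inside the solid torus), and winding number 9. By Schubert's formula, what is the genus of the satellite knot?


Schubert: g(satellite) = g_rel(pattern) + |winding| * g(companion),
where g_rel(pattern) is the genus of the pattern relative to the solid torus.
= 3 + 9 * 9
= 3 + 81 = 84

84


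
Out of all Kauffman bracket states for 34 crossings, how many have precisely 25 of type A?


We choose which 25 of 34 crossings get A-smoothings.
C(34, 25) = 34! / (25! * 9!)
= 52451256

52451256


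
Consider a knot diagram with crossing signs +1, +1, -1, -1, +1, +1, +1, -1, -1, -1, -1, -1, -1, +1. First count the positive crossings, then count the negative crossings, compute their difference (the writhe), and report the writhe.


Step 1: Count positive crossings (+1).
Positive crossings: 6
Step 2: Count negative crossings (-1).
Negative crossings: 8
Step 3: Writhe = (positive) - (negative)
w = 6 - 8 = -2
Step 4: |w| = 2, and w is negative

-2


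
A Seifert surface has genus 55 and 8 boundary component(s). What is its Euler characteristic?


chi = 2 - 2g - b
= 2 - 2*55 - 8
= 2 - 110 - 8 = -116

-116


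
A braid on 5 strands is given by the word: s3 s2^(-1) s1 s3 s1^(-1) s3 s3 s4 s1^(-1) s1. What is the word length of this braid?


The word length counts the number of generators (including inverses).
Listing each generator: s3, s2^(-1), s1, s3, s1^(-1), s3, s3, s4, s1^(-1), s1
There are 10 generators in this braid word.

10


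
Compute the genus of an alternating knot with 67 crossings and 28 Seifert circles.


For alternating knots, g = (c - s + 1)/2.
= (67 - 28 + 1)/2
= 40/2 = 20

20


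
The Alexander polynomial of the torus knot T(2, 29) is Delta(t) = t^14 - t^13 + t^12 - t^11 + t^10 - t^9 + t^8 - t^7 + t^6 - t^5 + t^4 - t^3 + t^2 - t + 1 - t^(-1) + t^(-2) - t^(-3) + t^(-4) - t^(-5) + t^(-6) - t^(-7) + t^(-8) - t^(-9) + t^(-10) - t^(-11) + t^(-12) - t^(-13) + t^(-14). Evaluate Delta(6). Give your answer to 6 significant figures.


Substituting t = 6 into Delta(t) = t^14 - t^13 + t^12 - t^11 + t^10 - t^9 + t^8 - t^7 + t^6 - t^5 + t^4 - t^3 + t^2 - t + 1 - t^(-1) + t^(-2) - t^(-3) + t^(-4) - t^(-5) + t^(-6) - t^(-7) + t^(-8) - t^(-9) + t^(-10) - t^(-11) + t^(-12) - t^(-13) + t^(-14):
Term values: (78364164096) + (-13060694016) + (2176782336) + (-362797056) + (60466176) + (-10077696) + (1679616) + (-279936) + (46656) + (-7776) + (1296) + (-216) + (36) + (-6) + (1) + (-0.166667) + (0.0277778) + (-0.00462963) + (0.000771605) + (-0.000128601) + (2.14335e-05) + (-3.57225e-06) + (5.95374e-07) + (-9.9229e-08) + (1.65382e-08) + (-2.75636e-09) + (4.59394e-10) + (-7.65656e-11) + (1.27609e-11)
Sum = 6.716928351e+10
Rounded to 6 significant figures: 6.71693e+10

6.71693e+10


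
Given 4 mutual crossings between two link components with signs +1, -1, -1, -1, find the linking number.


Step 1: Count positive crossings: 1
Step 2: Count negative crossings: 3
Step 3: Sum of signs = 1 - 3 = -2
Step 4: Linking number = sum/2 = -2/2 = -1

-1


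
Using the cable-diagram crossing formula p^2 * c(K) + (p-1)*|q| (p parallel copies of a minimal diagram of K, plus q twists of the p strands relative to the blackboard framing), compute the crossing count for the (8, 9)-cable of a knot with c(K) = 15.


Step 1: Each of the c(K) crossings of the companion diagram becomes p*p = p^2 crossings among the p parallel strands, and each of the |q| twists s_1 s_2 ... s_(p-1) adds (p-1) crossings.
  Crossings = p^2 * c(K) + (p-1)*|q|
Step 2: = 8^2 * 15 + (8-1)*9
Step 3: = 64*15 + 7*9
Step 4: = 960 + 63 = 1023

1023


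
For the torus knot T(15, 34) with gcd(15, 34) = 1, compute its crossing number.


For a torus knot T(p, q) with gcd(p,q)=1,
the crossing number is min(p*(q-1), q*(p-1)).
p*(q-1) = 15*33 = 495
q*(p-1) = 34*14 = 476
min(495, 476) = 476

476


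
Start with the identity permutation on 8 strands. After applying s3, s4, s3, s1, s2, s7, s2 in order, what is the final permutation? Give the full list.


Starting with identity [1, 2, 3, 4, 5, 6, 7, 8].
Apply generators in sequence:
  After s3: [1, 2, 4, 3, 5, 6, 7, 8]
  After s4: [1, 2, 4, 5, 3, 6, 7, 8]
  After s3: [1, 2, 5, 4, 3, 6, 7, 8]
  After s1: [2, 1, 5, 4, 3, 6, 7, 8]
  After s2: [2, 5, 1, 4, 3, 6, 7, 8]
  After s7: [2, 5, 1, 4, 3, 6, 8, 7]
  After s2: [2, 1, 5, 4, 3, 6, 8, 7]
Final permutation: [2, 1, 5, 4, 3, 6, 8, 7]

[2, 1, 5, 4, 3, 6, 8, 7]


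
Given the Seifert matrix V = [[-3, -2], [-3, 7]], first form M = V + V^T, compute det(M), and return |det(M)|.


Step 1: Form V + V^T where V = [[-3, -2], [-3, 7]]
  V^T = [[-3, -3], [-2, 7]]
  V + V^T = [[-6, -5], [-5, 14]]
Step 2: det(V + V^T) = (-6)*14 - (-5)*(-5)
  = -84 - 25 = -109
Step 3: Knot determinant = |det(V + V^T)| = |-109| = 109

109


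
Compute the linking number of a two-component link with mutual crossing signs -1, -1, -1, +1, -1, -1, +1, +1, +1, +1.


Step 1: Count positive crossings: 5
Step 2: Count negative crossings: 5
Step 3: Sum of signs = 5 - 5 = 0
Step 4: Linking number = sum/2 = 0/2 = 0

0


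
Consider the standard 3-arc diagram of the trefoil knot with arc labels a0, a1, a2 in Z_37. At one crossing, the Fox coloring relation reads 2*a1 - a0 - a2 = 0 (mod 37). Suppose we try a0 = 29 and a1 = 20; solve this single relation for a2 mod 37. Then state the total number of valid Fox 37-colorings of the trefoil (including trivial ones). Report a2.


Step 1: Apply the given crossing relation 2*a1 - a0 - a2 = 0 (mod 37).
  a2 = 2*a1 - a0 mod 37
  a2 = 2*20 - 29 mod 37
  a2 = 40 - 29 mod 37
  a2 = 11 mod 37 = 11
Step 2: The trefoil has determinant 3.
  Number of Fox p-colorings (p prime) is p^2 if p = 3, else p.
  Since 37 does not divide 3, only trivial (constant) colorings exist.
  (So the trial a0 = 29, a1 = 20 with a0 != a1 does NOT extend to a valid coloring of the whole trefoil: the other two crossing relations require 3*(a1 - a0) = 0 (mod 37), which fails.)
  Total colorings = 37
Step 3: a2 = 11, total Fox 37-colorings = 37

11


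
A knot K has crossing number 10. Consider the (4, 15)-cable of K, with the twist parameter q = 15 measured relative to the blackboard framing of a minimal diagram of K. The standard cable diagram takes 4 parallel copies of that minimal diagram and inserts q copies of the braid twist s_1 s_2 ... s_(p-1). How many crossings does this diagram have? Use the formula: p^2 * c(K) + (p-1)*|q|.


Step 1: Each of the c(K) crossings of the companion diagram becomes p*p = p^2 crossings among the p parallel strands, and each of the |q| twists s_1 s_2 ... s_(p-1) adds (p-1) crossings.
  Crossings = p^2 * c(K) + (p-1)*|q|
Step 2: = 4^2 * 10 + (4-1)*15
Step 3: = 16*10 + 3*15
Step 4: = 160 + 45 = 205

205


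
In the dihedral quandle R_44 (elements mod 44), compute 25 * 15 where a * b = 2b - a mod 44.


25 * 15 = 2*15 - 25 mod 44
= 30 - 25 mod 44
= 5 mod 44 = 5

5


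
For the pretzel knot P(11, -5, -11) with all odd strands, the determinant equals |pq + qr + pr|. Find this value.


Step 1: Compute pq + qr + pr.
pq = 11*(-5) = -55
qr = (-5)*(-11) = 55
pr = 11*(-11) = -121
pq + qr + pr = -55 + 55 + (-121) = -121
Step 2: Take absolute value.
det(P(11,-5,-11)) = |-121| = 121

121


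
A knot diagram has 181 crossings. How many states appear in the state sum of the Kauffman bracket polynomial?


Each crossing contributes 2 choices (A-smoothing or B-smoothing).
Total states = 2^181 = 3064991081731777716716694054300618367237478244367204352

3064991081731777716716694054300618367237478244367204352


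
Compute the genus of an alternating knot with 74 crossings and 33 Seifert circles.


For alternating knots, g = (c - s + 1)/2.
= (74 - 33 + 1)/2
= 42/2 = 21

21


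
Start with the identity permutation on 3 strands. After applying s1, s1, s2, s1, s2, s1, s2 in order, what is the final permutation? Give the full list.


Starting with identity [1, 2, 3].
Apply generators in sequence:
  After s1: [2, 1, 3]
  After s1: [1, 2, 3]
  After s2: [1, 3, 2]
  After s1: [3, 1, 2]
  After s2: [3, 2, 1]
  After s1: [2, 3, 1]
  After s2: [2, 1, 3]
Final permutation: [2, 1, 3]

[2, 1, 3]


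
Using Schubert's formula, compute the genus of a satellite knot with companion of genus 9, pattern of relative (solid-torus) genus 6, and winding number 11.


Schubert: g(satellite) = g_rel(pattern) + |winding| * g(companion),
where g_rel(pattern) is the genus of the pattern relative to the solid torus.
= 6 + 11 * 9
= 6 + 99 = 105

105


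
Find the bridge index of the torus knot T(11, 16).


The bridge number of T(p,q) is min(p,q).
min(11, 16) = 11

11


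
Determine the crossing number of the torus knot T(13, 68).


For a torus knot T(p, q) with gcd(p,q)=1,
the crossing number is min(p*(q-1), q*(p-1)).
p*(q-1) = 13*67 = 871
q*(p-1) = 68*12 = 816
min(871, 816) = 816

816


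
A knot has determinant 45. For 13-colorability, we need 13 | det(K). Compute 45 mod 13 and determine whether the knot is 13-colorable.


Step 1: A knot is p-colorable if and only if p divides its determinant.
Step 2: Compute 45 mod 13.
45 = 3 * 13 + 6
Step 3: 45 mod 13 = 6
Step 4: The knot is 13-colorable: no

6


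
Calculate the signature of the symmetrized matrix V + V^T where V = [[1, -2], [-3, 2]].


Step 1: V + V^T = [[2, -5], [-5, 4]]
Step 2: trace = 6, det = -17
Step 3: Discriminant = 6^2 - 4*(-17) = 104
Step 4: Eigenvalues: 8.09902, -2.09902
Step 5: Signature = (# positive eigenvalues) - (# negative eigenvalues) = 0

0


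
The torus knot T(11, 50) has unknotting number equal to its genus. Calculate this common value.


For a torus knot T(p,q), both the unknotting number and genus equal (p-1)(q-1)/2.
= (11-1)(50-1)/2
= 10*49/2
= 490/2 = 245

245


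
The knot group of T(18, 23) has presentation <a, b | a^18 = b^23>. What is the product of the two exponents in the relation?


The relation is a^18 = b^23.
Product of exponents = 18 * 23
= 414

414


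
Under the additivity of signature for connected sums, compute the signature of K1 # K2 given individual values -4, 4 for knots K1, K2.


The signature is additive under connected sum.
signature(K1 # K2) = (-4) + (4)
= 0

0


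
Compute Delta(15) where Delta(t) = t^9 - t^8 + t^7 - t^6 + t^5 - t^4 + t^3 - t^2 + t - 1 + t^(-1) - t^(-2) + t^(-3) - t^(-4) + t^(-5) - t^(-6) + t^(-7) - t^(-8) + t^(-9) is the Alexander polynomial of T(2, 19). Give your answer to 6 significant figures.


Substituting t = 15 into Delta(t) = t^9 - t^8 + t^7 - t^6 + t^5 - t^4 + t^3 - t^2 + t - 1 + t^(-1) - t^(-2) + t^(-3) - t^(-4) + t^(-5) - t^(-6) + t^(-7) - t^(-8) + t^(-9):
Term values: (38443359375) + (-2562890625) + (170859375) + (-11390625) + (759375) + (-50625) + (3375) + (-225) + (15) + (-1) + (0.0666667) + (-0.00444444) + (0.000296296) + (-1.97531e-05) + (1.31687e-06) + (-8.77915e-08) + (5.85277e-09) + (-3.90184e-10) + (2.60123e-11)
Sum = 3.604064941e+10
Rounded to 6 significant figures: 3.60406e+10

3.60406e+10


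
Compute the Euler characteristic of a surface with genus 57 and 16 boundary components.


chi = 2 - 2g - b
= 2 - 2*57 - 16
= 2 - 114 - 16 = -128

-128


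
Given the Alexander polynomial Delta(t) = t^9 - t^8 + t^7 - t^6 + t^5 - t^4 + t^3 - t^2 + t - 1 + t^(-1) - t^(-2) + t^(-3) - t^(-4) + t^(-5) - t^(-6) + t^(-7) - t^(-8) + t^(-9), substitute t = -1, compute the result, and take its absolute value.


Step 1: The polynomial has 19 terms with alternating signs, exponents from 9 down to -9.
Step 2: Substitute t = -1. The i-th term has coefficient (-1)^i and exponent (m-i),
  so its value is (-1)^i * (-1)^(m-i) = (-1)^m = -1 for every i.
Step 3: All 19 terms equal -1, so Delta(-1) = 19 * (-1) = -19
Step 4: |Delta(-1)| = 19

19


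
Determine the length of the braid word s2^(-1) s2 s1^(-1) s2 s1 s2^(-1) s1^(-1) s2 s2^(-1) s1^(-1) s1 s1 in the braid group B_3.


The word length counts the number of generators (including inverses).
Listing each generator: s2^(-1), s2, s1^(-1), s2, s1, s2^(-1), s1^(-1), s2, s2^(-1), s1^(-1), s1, s1
There are 12 generators in this braid word.

12


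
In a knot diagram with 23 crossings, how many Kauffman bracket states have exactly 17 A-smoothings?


We choose which 17 of 23 crossings get A-smoothings.
C(23, 17) = 23! / (17! * 6!)
= 100947

100947


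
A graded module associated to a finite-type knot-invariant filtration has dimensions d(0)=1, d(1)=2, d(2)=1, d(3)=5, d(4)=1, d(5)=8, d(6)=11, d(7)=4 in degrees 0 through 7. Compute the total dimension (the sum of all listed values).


Total dimension = d(0) + d(1) + ... + d(7)
= 1 + 2 + 1 + 5 + 1 + 8 + 11 + 4
= 33

33


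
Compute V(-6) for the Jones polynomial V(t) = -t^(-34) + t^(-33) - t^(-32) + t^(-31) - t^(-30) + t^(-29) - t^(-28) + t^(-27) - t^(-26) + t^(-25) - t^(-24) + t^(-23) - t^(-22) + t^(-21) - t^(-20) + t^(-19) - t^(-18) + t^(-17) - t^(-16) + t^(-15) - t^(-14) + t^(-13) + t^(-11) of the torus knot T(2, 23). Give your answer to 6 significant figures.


Substituting t = -6 into V(t) = -t^(-34) + t^(-33) - t^(-32) + t^(-31) - t^(-30) + t^(-29) - t^(-28) + t^(-27) - t^(-26) + t^(-25) - t^(-24) + t^(-23) - t^(-22) + t^(-21) - t^(-20) + t^(-19) - t^(-18) + t^(-17) - t^(-16) + t^(-15) - t^(-14) + t^(-13) + t^(-11):
  (-)t^(-34) = -3.49026e-27
  (+)t^(-33) = -2.09415e-26
  (-)t^(-32) = -1.25649e-25
  (+)t^(-31) = -7.53896e-25
  (-)t^(-30) = -4.52337e-24
  (+)t^(-29) = -2.71402e-23
  (-)t^(-28) = -1.62841e-22
  (+)t^(-27) = -9.77049e-22
  (-)t^(-26) = -5.86229e-21
  (+)t^(-25) = -3.51738e-20
  (-)t^(-24) = -2.11043e-19
  (+)t^(-23) = -1.26626e-18
  (-)t^(-22) = -7.59753e-18
  (+)t^(-21) = -4.55852e-17
  (-)t^(-20) = -2.73511e-16
  (+)t^(-19) = -1.64107e-15
  (-)t^(-18) = -9.8464e-15
  (+)t^(-17) = -5.90784e-14
  (-)t^(-16) = -3.5447e-13
  (+)t^(-15) = -2.12682e-12
  (-)t^(-14) = -1.27609e-11
  (+)t^(-13) = -7.65656e-11
  (+)t^(-11) = -2.75636e-09
Sum = (-3.49026e-27) + (-2.09415e-26) + (-1.25649e-25) + (-7.53896e-25) + (-4.52337e-24) + (-2.71402e-23) + (-1.62841e-22) + (-9.77049e-22) + (-5.86229e-21) + (-3.51738e-20) + (-2.11043e-19) + (-1.26626e-18) + (-7.59753e-18) + (-4.55852e-17) + (-2.73511e-16) + (-1.64107e-15) + (-9.8464e-15) + (-5.90784e-14) + (-3.5447e-13) + (-2.12682e-12) + (-1.27609e-11) + (-7.65656e-11) + (-2.75636e-09)
= -2.84824068e-09
Rounded to 6 significant figures: -2.84824e-09

-2.84824e-09


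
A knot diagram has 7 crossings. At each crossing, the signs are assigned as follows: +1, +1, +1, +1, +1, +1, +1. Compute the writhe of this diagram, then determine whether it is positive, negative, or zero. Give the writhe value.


Step 1: Count positive crossings (+1).
Positive crossings: 7
Step 2: Count negative crossings (-1).
Negative crossings: 0
Step 3: Writhe = (positive) - (negative)
w = 7 - 0 = 7
Step 4: |w| = 7, and w is positive

7


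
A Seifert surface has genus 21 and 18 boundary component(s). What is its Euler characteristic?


chi = 2 - 2g - b
= 2 - 2*21 - 18
= 2 - 42 - 18 = -58

-58


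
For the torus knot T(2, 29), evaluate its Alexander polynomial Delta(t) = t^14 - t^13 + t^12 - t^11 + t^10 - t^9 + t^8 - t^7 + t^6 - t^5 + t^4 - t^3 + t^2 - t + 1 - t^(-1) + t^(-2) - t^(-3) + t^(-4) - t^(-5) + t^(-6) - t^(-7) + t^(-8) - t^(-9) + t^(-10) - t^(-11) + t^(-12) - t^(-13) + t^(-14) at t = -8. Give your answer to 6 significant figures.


Substituting t = -8 into Delta(t) = t^14 - t^13 + t^12 - t^11 + t^10 - t^9 + t^8 - t^7 + t^6 - t^5 + t^4 - t^3 + t^2 - t + 1 - t^(-1) + t^(-2) - t^(-3) + t^(-4) - t^(-5) + t^(-6) - t^(-7) + t^(-8) - t^(-9) + t^(-10) - t^(-11) + t^(-12) - t^(-13) + t^(-14):
Term values: (4398046511104) + (549755813888) + (68719476736) + (8589934592) + (1073741824) + (134217728) + (16777216) + (2097152) + (262144) + (32768) + (4096) + (512) + (64) + (8) + (1) + (0.125) + (0.015625) + (0.00195312) + (0.000244141) + (3.05176e-05) + (3.8147e-06) + (4.76837e-07) + (5.96046e-08) + (7.45058e-09) + (9.31323e-10) + (1.16415e-10) + (1.45519e-11) + (1.81899e-12) + (2.27374e-13)
Sum = 5.02633887e+12
Rounded to 6 significant figures: 5.02634e+12

5.02634e+12


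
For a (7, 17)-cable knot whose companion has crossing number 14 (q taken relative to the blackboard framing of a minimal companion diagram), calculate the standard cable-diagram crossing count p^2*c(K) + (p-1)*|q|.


Step 1: Each of the c(K) crossings of the companion diagram becomes p*p = p^2 crossings among the p parallel strands, and each of the |q| twists s_1 s_2 ... s_(p-1) adds (p-1) crossings.
  Crossings = p^2 * c(K) + (p-1)*|q|
Step 2: = 7^2 * 14 + (7-1)*17
Step 3: = 49*14 + 6*17
Step 4: = 686 + 102 = 788

788


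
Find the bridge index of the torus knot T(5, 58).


The bridge number of T(p,q) is min(p,q).
min(5, 58) = 5

5


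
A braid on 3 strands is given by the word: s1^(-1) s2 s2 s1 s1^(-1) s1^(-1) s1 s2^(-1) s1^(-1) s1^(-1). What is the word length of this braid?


The word length counts the number of generators (including inverses).
Listing each generator: s1^(-1), s2, s2, s1, s1^(-1), s1^(-1), s1, s2^(-1), s1^(-1), s1^(-1)
There are 10 generators in this braid word.

10


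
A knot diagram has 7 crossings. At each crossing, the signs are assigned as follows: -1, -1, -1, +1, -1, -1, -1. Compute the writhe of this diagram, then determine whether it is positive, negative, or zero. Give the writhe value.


Step 1: Count positive crossings (+1).
Positive crossings: 1
Step 2: Count negative crossings (-1).
Negative crossings: 6
Step 3: Writhe = (positive) - (negative)
w = 1 - 6 = -5
Step 4: |w| = 5, and w is negative

-5


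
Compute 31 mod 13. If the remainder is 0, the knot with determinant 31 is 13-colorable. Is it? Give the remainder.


Step 1: A knot is p-colorable if and only if p divides its determinant.
Step 2: Compute 31 mod 13.
31 = 2 * 13 + 5
Step 3: 31 mod 13 = 5
Step 4: The knot is 13-colorable: no

5


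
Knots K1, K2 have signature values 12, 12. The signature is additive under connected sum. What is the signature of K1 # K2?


The signature is additive under connected sum.
signature(K1 # K2) = (12) + (12)
= 24

24


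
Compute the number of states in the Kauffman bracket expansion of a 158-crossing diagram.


Each crossing contributes 2 choices (A-smoothing or B-smoothing).
Total states = 2^158 = 365375409332725729550921208179070754913983135744

365375409332725729550921208179070754913983135744


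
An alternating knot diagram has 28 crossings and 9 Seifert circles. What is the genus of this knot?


For alternating knots, g = (c - s + 1)/2.
= (28 - 9 + 1)/2
= 20/2 = 10

10


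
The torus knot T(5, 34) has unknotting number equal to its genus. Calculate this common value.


For a torus knot T(p,q), both the unknotting number and genus equal (p-1)(q-1)/2.
= (5-1)(34-1)/2
= 4*33/2
= 132/2 = 66

66


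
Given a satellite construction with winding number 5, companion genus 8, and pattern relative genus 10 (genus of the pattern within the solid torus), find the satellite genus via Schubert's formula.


Schubert: g(satellite) = g_rel(pattern) + |winding| * g(companion),
where g_rel(pattern) is the genus of the pattern relative to the solid torus.
= 10 + 5 * 8
= 10 + 40 = 50

50


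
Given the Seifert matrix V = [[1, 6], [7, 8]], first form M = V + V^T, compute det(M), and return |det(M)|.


Step 1: Form V + V^T where V = [[1, 6], [7, 8]]
  V^T = [[1, 7], [6, 8]]
  V + V^T = [[2, 13], [13, 16]]
Step 2: det(V + V^T) = 2*16 - 13*13
  = 32 - 169 = -137
Step 3: Knot determinant = |det(V + V^T)| = |-137| = 137

137


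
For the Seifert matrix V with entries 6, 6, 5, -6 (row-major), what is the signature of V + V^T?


Step 1: V + V^T = [[12, 11], [11, -12]]
Step 2: trace = 0, det = -265
Step 3: Discriminant = 0^2 - 4*(-265) = 1060
Step 4: Eigenvalues: 16.2788, -16.2788
Step 5: Signature = (# positive eigenvalues) - (# negative eigenvalues) = 0

0


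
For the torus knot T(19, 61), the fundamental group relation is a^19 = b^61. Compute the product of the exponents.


The relation is a^19 = b^61.
Product of exponents = 19 * 61
= 1159

1159


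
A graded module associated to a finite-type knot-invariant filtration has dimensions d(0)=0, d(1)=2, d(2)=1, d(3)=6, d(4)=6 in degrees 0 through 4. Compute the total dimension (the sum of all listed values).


Total dimension = d(0) + d(1) + ... + d(4)
= 0 + 2 + 1 + 6 + 6
= 15

15


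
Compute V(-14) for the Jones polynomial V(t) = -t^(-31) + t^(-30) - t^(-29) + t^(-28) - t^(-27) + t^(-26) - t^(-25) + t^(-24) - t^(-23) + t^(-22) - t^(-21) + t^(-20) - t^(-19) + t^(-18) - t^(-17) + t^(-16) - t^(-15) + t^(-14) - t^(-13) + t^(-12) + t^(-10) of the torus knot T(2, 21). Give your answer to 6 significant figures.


Substituting t = -14 into V(t) = -t^(-31) + t^(-30) - t^(-29) + t^(-28) - t^(-27) + t^(-26) - t^(-25) + t^(-24) - t^(-23) + t^(-22) - t^(-21) + t^(-20) - t^(-19) + t^(-18) - t^(-17) + t^(-16) - t^(-15) + t^(-14) - t^(-13) + t^(-12) + t^(-10):
  (-)t^(-31) = 2.95142e-36
  (+)t^(-30) = 4.13199e-35
  (-)t^(-29) = 5.78478e-34
  (+)t^(-28) = 8.09869e-33
  (-)t^(-27) = 1.13382e-31
  (+)t^(-26) = 1.58734e-30
  (-)t^(-25) = 2.22228e-29
  (+)t^(-24) = 3.11119e-28
  (-)t^(-23) = 4.35567e-27
  (+)t^(-22) = 6.09794e-26
  (-)t^(-21) = 8.53712e-25
  (+)t^(-20) = 1.1952e-23
  (-)t^(-19) = 1.67327e-22
  (+)t^(-18) = 2.34258e-21
  (-)t^(-17) = 3.27962e-20
  (+)t^(-16) = 4.59147e-19
  (-)t^(-15) = 6.42805e-18
  (+)t^(-14) = 8.99927e-17
  (-)t^(-13) = 1.2599e-15
  (+)t^(-12) = 1.76386e-14
  (+)t^(-10) = 3.45716e-12
Sum = (2.95142e-36) + (4.13199e-35) + (5.78478e-34) + (8.09869e-33) + (1.13382e-31) + (1.58734e-30) + (2.22228e-29) + (3.11119e-28) + (4.35567e-27) + (6.09794e-26) + (8.53712e-25) + (1.1952e-23) + (1.67327e-22) + (2.34258e-21) + (3.27962e-20) + (4.59147e-19) + (6.42805e-18) + (8.99927e-17) + (1.2599e-15) + (1.76386e-14) + (3.45716e-12)
= 3.476156695e-12
Rounded to 6 significant figures: 3.47616e-12

3.47616e-12


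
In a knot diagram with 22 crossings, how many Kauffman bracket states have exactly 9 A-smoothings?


We choose which 9 of 22 crossings get A-smoothings.
C(22, 9) = 22! / (9! * 13!)
= 497420

497420


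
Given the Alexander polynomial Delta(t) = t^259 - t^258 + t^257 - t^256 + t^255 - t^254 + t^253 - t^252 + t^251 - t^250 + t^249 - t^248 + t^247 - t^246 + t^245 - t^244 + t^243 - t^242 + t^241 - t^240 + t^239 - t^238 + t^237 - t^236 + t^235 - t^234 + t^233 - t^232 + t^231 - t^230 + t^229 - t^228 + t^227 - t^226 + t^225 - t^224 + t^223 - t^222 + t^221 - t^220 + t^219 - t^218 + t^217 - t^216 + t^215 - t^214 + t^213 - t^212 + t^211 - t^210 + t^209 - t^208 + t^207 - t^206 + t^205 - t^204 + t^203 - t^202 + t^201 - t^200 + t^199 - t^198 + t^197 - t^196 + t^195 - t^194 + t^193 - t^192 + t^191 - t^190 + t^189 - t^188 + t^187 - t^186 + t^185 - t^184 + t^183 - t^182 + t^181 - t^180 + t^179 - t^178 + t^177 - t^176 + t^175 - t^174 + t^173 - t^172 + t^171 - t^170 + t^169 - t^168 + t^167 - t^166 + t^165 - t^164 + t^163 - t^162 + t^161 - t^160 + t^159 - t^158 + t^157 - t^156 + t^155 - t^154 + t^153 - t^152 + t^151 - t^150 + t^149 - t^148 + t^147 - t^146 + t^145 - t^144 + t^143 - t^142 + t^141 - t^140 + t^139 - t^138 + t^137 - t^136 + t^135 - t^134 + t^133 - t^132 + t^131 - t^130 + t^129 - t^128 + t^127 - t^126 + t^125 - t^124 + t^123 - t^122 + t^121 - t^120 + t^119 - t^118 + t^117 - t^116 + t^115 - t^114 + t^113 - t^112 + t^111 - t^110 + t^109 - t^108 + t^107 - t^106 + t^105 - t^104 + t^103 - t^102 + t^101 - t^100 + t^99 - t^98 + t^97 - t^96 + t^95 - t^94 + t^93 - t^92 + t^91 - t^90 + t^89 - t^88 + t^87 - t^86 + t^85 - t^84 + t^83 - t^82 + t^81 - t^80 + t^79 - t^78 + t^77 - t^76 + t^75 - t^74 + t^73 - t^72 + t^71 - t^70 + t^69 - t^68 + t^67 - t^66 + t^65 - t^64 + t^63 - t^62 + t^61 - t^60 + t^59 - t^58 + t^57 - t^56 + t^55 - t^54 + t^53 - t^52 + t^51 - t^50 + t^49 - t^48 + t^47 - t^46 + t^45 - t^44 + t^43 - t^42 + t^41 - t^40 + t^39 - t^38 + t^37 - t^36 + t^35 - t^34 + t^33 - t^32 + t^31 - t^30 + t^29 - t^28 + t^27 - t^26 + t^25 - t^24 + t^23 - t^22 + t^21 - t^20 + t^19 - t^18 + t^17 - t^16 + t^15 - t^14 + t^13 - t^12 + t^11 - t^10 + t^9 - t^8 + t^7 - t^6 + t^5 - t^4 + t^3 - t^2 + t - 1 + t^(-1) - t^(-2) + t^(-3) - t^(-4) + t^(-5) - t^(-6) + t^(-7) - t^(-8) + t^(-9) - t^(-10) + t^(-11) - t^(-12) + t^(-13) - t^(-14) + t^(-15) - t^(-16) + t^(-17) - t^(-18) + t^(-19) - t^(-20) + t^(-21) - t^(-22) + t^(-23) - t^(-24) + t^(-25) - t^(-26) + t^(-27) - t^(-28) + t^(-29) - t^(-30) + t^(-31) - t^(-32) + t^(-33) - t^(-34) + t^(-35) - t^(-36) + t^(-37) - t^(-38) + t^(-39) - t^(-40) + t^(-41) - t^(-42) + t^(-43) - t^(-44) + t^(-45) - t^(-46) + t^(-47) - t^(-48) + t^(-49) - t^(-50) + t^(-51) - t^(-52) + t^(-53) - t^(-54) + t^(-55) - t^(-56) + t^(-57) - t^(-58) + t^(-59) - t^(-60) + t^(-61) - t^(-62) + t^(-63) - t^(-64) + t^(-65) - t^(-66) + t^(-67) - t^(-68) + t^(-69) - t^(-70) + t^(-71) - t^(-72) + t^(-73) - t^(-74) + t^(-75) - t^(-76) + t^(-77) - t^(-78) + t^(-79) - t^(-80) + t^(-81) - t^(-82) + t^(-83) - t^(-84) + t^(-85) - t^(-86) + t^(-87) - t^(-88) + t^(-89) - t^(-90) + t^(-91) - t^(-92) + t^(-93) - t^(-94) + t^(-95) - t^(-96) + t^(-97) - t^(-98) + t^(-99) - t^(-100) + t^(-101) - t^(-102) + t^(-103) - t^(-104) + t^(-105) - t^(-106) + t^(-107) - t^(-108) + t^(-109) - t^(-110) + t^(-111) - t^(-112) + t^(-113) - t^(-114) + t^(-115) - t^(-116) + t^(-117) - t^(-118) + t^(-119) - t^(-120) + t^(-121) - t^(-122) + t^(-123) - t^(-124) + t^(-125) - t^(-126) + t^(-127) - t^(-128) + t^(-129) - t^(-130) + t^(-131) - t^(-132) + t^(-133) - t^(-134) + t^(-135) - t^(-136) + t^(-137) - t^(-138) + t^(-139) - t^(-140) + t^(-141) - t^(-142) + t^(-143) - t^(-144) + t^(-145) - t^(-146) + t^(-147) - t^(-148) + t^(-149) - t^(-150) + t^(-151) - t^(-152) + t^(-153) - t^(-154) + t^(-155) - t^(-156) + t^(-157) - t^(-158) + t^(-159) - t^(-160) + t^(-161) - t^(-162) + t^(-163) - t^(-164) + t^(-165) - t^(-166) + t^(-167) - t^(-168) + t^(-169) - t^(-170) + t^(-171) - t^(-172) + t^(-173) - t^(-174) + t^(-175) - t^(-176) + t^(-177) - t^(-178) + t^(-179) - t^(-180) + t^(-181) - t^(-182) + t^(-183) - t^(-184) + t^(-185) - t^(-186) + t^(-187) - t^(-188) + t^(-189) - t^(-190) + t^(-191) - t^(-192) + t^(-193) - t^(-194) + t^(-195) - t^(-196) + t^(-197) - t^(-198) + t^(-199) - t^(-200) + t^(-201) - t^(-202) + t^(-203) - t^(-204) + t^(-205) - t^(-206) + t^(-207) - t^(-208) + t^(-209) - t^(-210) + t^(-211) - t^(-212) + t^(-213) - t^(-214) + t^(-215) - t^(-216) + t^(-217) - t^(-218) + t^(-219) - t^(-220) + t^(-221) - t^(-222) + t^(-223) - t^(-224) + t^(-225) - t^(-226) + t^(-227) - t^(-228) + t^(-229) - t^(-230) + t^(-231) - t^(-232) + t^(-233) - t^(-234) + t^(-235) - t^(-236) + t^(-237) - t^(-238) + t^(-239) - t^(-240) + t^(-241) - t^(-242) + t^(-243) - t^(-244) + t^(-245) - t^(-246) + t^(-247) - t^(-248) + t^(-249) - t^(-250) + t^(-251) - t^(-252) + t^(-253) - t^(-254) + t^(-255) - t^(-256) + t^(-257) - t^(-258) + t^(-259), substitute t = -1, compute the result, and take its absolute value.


Step 1: The polynomial has 519 terms with alternating signs, exponents from 259 down to -259.
Step 2: Substitute t = -1. The i-th term has coefficient (-1)^i and exponent (m-i),
  so its value is (-1)^i * (-1)^(m-i) = (-1)^m = -1 for every i.
Step 3: All 519 terms equal -1, so Delta(-1) = 519 * (-1) = -519
Step 4: |Delta(-1)| = 519

519


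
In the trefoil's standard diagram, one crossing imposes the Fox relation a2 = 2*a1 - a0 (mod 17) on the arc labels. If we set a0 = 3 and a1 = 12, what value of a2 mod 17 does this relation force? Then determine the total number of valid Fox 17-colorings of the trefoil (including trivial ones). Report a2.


Step 1: Apply the given crossing relation 2*a1 - a0 - a2 = 0 (mod 17).
  a2 = 2*a1 - a0 mod 17
  a2 = 2*12 - 3 mod 17
  a2 = 24 - 3 mod 17
  a2 = 21 mod 17 = 4
Step 2: The trefoil has determinant 3.
  Number of Fox p-colorings (p prime) is p^2 if p = 3, else p.
  Since 17 does not divide 3, only trivial (constant) colorings exist.
  (So the trial a0 = 3, a1 = 12 with a0 != a1 does NOT extend to a valid coloring of the whole trefoil: the other two crossing relations require 3*(a1 - a0) = 0 (mod 17), which fails.)
  Total colorings = 17
Step 3: a2 = 4, total Fox 17-colorings = 17

4


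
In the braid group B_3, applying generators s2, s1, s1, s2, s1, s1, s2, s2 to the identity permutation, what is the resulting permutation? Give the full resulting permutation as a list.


Starting with identity [1, 2, 3].
Apply generators in sequence:
  After s2: [1, 3, 2]
  After s1: [3, 1, 2]
  After s1: [1, 3, 2]
  After s2: [1, 2, 3]
  After s1: [2, 1, 3]
  After s1: [1, 2, 3]
  After s2: [1, 3, 2]
  After s2: [1, 2, 3]
Final permutation: [1, 2, 3]

[1, 2, 3]
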